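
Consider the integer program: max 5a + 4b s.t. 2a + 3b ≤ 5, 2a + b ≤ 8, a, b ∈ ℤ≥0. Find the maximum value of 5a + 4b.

10

The continuous relaxation peaks at (2.5, 0) with value 12.50; rounding to a feasible lattice point costs some objective.
(a,b)=(2,0): 2·2+3·0=4≤5, 2·2+1·0=4≤8, objective 10.
(a,b)=(1,1): 2·1+3·1=5≤5, 2·1+1·1=3≤8, objective 9.
(a,b)=(1,0): 2·1+3·0=2≤5, 2·1+1·0=2≤8, objective 5.
No feasible integer point exceeds 10.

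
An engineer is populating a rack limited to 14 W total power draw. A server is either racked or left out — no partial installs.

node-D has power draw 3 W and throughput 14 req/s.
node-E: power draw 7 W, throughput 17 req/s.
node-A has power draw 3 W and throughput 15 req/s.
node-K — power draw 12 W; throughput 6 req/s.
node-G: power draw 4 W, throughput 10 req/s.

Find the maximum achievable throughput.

This is a 0-1 knapsack instance.
Allowing fractional choices, the relaxed optimum would be about 48.7, but servers are indivisible.
node-D + node-E + node-G: power draw 3 + 7 + 4 = 14 ≤ 14, throughput 14 + 17 + 10 = 41.
node-E + node-A + node-G: power draw 7 + 3 + 4 = 14 ≤ 14, throughput 17 + 15 + 10 = 42.
node-D + node-E + node-A: power draw 3 + 7 + 3 = 13 ≤ 14, throughput 14 + 17 + 15 = 46.
Best is node-D, node-E, and node-A with total throughput 46.

46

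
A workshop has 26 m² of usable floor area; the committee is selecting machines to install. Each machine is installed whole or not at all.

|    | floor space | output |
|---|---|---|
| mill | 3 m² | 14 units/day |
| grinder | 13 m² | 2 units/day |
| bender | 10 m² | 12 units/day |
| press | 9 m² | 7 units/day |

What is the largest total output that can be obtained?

33

This is a 0-1 knapsack instance.
Allowing fractional choices, the relaxed optimum would be about 33.6, but machines are indivisible.
mill + bender + press: floor space 3 + 10 + 9 = 22 ≤ 26, output 14 + 12 + 7 = 33.
mill + bender: floor space 3 + 10 = 13 ≤ 26, output 14 + 12 = 26.
mill + grinder + bender: floor space 3 + 13 + 10 = 26 ≤ 26, output 14 + 2 + 12 = 28.
Best is mill, bender, and press with total output 33.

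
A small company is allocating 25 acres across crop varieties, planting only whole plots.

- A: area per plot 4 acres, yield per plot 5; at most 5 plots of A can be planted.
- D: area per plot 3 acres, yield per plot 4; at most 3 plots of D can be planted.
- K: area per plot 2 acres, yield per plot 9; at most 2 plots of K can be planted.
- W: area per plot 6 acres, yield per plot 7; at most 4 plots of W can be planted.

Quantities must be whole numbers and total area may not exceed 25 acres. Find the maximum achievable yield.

Take 3×A, 3×D, and 2×K: area 25 ≤ 25, yield 3·5 + 3·4 + 2·9 = 45.
K has the best ratio (9/2) and is taken to its limit of 2; remaining capacity is filled optimally with the others.

45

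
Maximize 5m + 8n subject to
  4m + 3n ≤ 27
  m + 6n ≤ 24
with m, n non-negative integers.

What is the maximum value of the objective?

(m,n)=(4,3): 4·4+3·3=25≤27, 1·4+6·3=22≤24, objective 44.
(m,n)=(5,2): 4·5+3·2=26≤27, 1·5+6·2=17≤24, objective 41.
(m,n)=(3,3): 4·3+3·3=21≤27, 1·3+6·3=21≤24, objective 39.
No feasible integer point exceeds 44.

44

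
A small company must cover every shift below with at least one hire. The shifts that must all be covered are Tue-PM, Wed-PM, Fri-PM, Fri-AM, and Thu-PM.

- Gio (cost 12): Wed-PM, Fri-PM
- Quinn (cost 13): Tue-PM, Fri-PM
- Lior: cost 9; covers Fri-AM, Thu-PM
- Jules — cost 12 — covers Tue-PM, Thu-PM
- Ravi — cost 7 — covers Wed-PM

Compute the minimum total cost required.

29

The greedy cost-per-new-shift heuristic would pick Lior, Gio, and Jules for 33, but a cheaper cover exists.
Choose Quinn, Lior, and Ravi: together they cover Tue-PM, Wed-PM, Fri-PM, Fri-AM, Thu-PM — every shift.
Total cost: 13 + 9 + 7 = 29.
No cover costs less than 29.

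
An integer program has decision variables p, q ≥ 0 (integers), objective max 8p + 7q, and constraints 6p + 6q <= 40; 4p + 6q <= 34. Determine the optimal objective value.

48

Relaxing integrality, the LP optimum is 53.33 at (p,q) = (6.67, 0), which is not an integer point.
(p,q)=(6,0): 6·6+6·0=36≤40, 4·6+6·0=24≤34, objective 48.
(p,q)=(5,1): 6·5+6·1=36≤40, 4·5+6·1=26≤34, objective 47.
(p,q)=(5,0): 6·5+6·0=30≤40, 4·5+6·0=20≤34, objective 40.
Maximum is 48 at (p,q)=(6,0).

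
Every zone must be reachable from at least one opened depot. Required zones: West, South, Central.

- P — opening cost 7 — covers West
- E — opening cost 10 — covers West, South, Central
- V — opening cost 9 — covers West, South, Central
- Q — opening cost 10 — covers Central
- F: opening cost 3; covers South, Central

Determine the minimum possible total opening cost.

The greedy cost-per-new-zone heuristic would pick F and P for 10, but a cheaper cover exists.
V alone covers West, South, Central — every zone.
Total opening cost: 9.
No cover costs less than 9.

9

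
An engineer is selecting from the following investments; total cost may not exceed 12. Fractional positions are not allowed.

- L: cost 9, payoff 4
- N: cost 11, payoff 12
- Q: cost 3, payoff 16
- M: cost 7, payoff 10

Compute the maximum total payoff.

Allowing fractional choices, the relaxed optimum would be about 28.2, but investments are indivisible.
Q + M: cost 3 + 7 = 10 ≤ 12, payoff 16 + 10 = 26.
Q: cost 3 ≤ 12, payoff 16.
L + Q: cost 9 + 3 = 12 ≤ 12, payoff 4 + 16 = 20.
Best is Q and M with total payoff 26.

26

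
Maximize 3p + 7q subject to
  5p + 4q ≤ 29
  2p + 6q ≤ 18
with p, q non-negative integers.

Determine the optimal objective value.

23

Relaxing integrality, the LP optimum is 24.09 at (p,q) = (4.64, 1.45), which is not an integer point.
(p,q)=(3,2): 5·3+4·2=23≤29, 2·3+6·2=18≤18, objective 23.
(p,q)=(5,1): 5·5+4·1=29≤29, 2·5+6·1=16≤18, objective 22.
(p,q)=(2,2): 5·2+4·2=18≤29, 2·2+6·2=16≤18, objective 20.
(p,q)=(4,1): 5·4+4·1=24≤29, 2·4+6·1=14≤18, objective 19.
No feasible integer point exceeds 23.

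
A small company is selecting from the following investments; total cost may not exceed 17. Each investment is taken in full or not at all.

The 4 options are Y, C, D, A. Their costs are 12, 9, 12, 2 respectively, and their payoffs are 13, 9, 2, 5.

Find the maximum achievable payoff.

18

Allowing fractional choices, the relaxed optimum would be about 21.0, but investments are indivisible.
C + A: cost 9 + 2 = 11 ≤ 17, payoff 9 + 5 = 14.
Y + A: cost 12 + 2 = 14 ≤ 17, payoff 13 + 5 = 18.
Y: cost 12 ≤ 17, payoff 13.
Best is Y and A with total payoff 18.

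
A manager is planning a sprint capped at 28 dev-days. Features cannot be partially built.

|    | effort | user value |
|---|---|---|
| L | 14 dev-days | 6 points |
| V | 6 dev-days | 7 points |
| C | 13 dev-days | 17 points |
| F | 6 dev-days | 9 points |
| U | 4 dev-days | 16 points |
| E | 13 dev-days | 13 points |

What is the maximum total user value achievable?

42

F + U + E: effort 6 + 4 + 13 = 23 ≤ 28, user value 9 + 16 + 13 = 38.
V + C + U: effort 6 + 13 + 4 = 23 ≤ 28, user value 7 + 17 + 16 = 40.
C + F + U: effort 13 + 6 + 4 = 23 ≤ 28, user value 17 + 9 + 16 = 42.
Best is C, F, and U with total user value 42.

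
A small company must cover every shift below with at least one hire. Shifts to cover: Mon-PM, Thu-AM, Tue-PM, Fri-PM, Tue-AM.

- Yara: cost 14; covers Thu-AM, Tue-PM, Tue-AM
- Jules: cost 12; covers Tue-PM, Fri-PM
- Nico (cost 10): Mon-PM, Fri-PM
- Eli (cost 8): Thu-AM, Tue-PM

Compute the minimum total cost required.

The greedy cost-per-new-shift heuristic would pick Eli, Nico, and Yara for 32, but a cheaper cover exists.
Choose Yara and Nico: together they cover Mon-PM, Thu-AM, Tue-PM, Fri-PM, Tue-AM — every shift.
Total cost: 14 + 10 = 24.
No cover costs less than 24.

24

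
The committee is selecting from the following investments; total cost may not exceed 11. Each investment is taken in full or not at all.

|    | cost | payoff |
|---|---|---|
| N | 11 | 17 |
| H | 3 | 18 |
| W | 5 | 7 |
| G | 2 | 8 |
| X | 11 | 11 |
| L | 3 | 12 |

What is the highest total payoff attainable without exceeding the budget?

Take H, G, and L: cost 3 + 2 + 3 = 8 ≤ 11, payoff 18 + 8 + 12 = 38.
No other feasible combination does better.

38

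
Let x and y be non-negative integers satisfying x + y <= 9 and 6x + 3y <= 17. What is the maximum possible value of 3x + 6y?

30

Relaxing integrality, the LP optimum is 34.00 at (x,y) = (0, 5.67), which is not an integer point.
(x,y)=(0,5): 1·0+1·5=5≤9, 6·0+3·5=15≤17, objective 30.
(x,y)=(0,4): 1·0+1·4=4≤9, 6·0+3·4=12≤17, objective 24.
No feasible integer point exceeds 30.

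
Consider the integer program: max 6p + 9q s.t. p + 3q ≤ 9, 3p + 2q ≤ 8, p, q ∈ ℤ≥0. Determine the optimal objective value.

(p,q)=(0,3): 1·0+3·3=9≤9, 3·0+2·3=6≤8, objective 27.
(p,q)=(1,2): 1·1+3·2=7≤9, 3·1+2·2=7≤8, objective 24.
(p,q)=(0,2): 1·0+3·2=6≤9, 3·0+2·2=4≤8, objective 18.
The best lattice point is (0,3), giving 27.

27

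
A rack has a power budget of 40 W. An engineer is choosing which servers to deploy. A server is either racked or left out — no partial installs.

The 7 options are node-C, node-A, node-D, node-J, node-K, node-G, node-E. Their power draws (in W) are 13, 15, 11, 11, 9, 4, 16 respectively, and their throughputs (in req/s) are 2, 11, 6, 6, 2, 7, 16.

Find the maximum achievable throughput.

34

Allowing fractional choices, the relaxed optimum would be about 36.7, but servers are indivisible.
node-D + node-K + node-G + node-E: power draw 11 + 9 + 4 + 16 = 40 ≤ 40, throughput 6 + 2 + 7 + 16 = 31.
node-A + node-G + node-E: power draw 15 + 4 + 16 = 35 ≤ 40, throughput 11 + 7 + 16 = 34.
node-J + node-K + node-G + node-E: power draw 11 + 9 + 4 + 16 = 40 ≤ 40, throughput 6 + 2 + 7 + 16 = 31.
Best is node-A, node-G, and node-E with total throughput 34.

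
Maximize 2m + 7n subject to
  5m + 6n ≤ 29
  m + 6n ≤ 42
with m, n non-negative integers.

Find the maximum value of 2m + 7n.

Relaxing integrality, the LP optimum is 33.83 at (m,n) = (0, 4.83), which is not an integer point.
(m,n)=(1,4): 5·1+6·4=29≤29, 1·1+6·4=25≤42, objective 30.
(m,n)=(0,4): 5·0+6·4=24≤29, 1·0+6·4=24≤42, objective 28.
(m,n)=(2,3): 5·2+6·3=28≤29, 1·2+6·3=20≤42, objective 25.
No feasible integer point exceeds 30.

30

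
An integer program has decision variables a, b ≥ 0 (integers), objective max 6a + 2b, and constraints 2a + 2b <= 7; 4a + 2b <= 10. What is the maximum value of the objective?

(a,b)=(2,1) is feasible, giving 14.
(a,b)=(2,0) is feasible, giving 12.
(a,b)=(1,2) is feasible, giving 10.
The best lattice point is (2,1), giving 14.

14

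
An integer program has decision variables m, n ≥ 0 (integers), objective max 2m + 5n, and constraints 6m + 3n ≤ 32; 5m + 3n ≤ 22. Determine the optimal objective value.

Relaxing integrality, the LP optimum is 36.67 at (m,n) = (0, 7.33), which is not an integer point.
(m,n)=(0,7): 6·0+3·7=21≤32, 5·0+3·7=21≤22, objective 35.
(m,n)=(0,6): 6·0+3·6=18≤32, 5·0+3·6=18≤22, objective 30.
No feasible integer point exceeds 35.

35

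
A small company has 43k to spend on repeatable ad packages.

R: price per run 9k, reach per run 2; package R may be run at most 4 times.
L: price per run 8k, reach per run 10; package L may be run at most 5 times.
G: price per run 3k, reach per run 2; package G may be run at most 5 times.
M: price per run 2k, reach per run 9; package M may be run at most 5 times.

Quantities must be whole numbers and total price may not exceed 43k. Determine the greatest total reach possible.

M has the best ratio (9/2); taking only M gives at most 5×9 = 45 (stopped by the supply cap of 5).
Mixing does better — 4×L and 5×M: price 42 ≤ 43, reach 4·10 + 5·9 = 85.

85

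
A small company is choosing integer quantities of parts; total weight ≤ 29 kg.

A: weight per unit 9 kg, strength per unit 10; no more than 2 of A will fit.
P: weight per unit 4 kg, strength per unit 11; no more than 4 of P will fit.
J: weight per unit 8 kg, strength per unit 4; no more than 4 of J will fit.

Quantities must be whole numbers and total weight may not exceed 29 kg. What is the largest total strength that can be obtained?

54

This is a bounded integer knapsack.
Take 1×A and 4×P: weight 25 ≤ 29, strength 1·10 + 4·11 = 54.
P has the best ratio (11/4) and is taken to its limit of 4; remaining capacity is filled optimally with the others.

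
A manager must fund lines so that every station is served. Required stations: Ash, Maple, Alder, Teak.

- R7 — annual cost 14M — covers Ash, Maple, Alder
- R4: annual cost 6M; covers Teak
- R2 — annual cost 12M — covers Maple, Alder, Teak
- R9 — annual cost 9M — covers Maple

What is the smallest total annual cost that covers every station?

The greedy cost-per-new-station heuristic would pick R2 and R7 for 26, but a cheaper cover exists.
Choose R7 and R4: together they cover Ash, Maple, Alder, Teak — every station.
Total annual cost: 14 + 6 = 20.
No cover costs less than 20.

20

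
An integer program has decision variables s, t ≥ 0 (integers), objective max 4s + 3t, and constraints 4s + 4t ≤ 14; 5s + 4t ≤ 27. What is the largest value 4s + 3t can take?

(s,t)=(3,0): 4·3+4·0=12≤14, 5·3+4·0=15≤27, objective 12.
(s,t)=(2,1): 4·2+4·1=12≤14, 5·2+4·1=14≤27, objective 11.
No feasible integer point exceeds 12.

12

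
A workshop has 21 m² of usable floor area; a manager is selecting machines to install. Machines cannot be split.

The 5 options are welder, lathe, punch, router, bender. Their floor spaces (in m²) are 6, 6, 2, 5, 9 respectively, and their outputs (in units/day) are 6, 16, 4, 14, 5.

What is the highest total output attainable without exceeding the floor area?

Allowing fractional choices, the relaxed optimum would be about 41.1, but machines are indivisible.
welder + lathe + router: floor space 6 + 6 + 5 = 17 ≤ 21, output 6 + 16 + 14 = 36.
lathe + router + bender: floor space 6 + 5 + 9 = 20 ≤ 21, output 16 + 14 + 5 = 35.
welder + lathe + punch + router: floor space 6 + 6 + 2 + 5 = 19 ≤ 21, output 6 + 16 + 4 + 14 = 40.
Best is welder, lathe, punch, and router with total output 40.

40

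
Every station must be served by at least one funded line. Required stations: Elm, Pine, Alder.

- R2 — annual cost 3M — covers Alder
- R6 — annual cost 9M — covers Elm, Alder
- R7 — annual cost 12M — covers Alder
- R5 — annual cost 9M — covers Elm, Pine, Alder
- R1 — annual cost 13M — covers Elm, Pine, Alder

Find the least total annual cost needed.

9

R5 alone covers Elm, Pine, Alder — every station.
Total annual cost: 9.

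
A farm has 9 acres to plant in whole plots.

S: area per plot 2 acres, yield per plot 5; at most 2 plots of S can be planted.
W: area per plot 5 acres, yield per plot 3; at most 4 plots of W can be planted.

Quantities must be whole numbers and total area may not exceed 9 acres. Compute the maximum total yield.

13

2×S and 1×W: area 9 ≤ 9, yield 2·5 + 1·3 = 13.
2×S: area 4 ≤ 9, yield 2·5 = 10.
Best is 13.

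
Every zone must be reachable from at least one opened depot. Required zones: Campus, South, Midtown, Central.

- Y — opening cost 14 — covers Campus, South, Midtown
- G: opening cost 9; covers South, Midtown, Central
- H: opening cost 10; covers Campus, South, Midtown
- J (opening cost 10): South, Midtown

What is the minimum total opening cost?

Choose G and H: together they cover Campus, South, Midtown, Central — every zone.
Total opening cost: 9 + 10 = 19.

19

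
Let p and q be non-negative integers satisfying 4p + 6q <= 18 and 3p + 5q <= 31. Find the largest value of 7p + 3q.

Relaxing integrality, the LP optimum is 31.50 at (p,q) = (4.5, 0), which is not an integer point.
(p,q)=(4,0): 4·4+6·0=16≤18, 3·4+5·0=12≤31, objective 28.
(p,q)=(3,1): 4·3+6·1=18≤18, 3·3+5·1=14≤31, objective 24.
(p,q)=(3,0): 4·3+6·0=12≤18, 3·3+5·0=9≤31, objective 21.
No feasible integer point exceeds 28.

28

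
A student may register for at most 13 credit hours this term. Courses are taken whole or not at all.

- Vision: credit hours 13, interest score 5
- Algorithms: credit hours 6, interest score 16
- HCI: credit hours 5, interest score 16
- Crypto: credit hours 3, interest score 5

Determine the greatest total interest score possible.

Algorithms + HCI: credit hours 6 + 5 = 11 ≤ 13, interest score 16 + 16 = 32.
HCI + Crypto: credit hours 5 + 3 = 8 ≤ 13, interest score 16 + 5 = 21.
Best is Algorithms and HCI with total interest score 32.

32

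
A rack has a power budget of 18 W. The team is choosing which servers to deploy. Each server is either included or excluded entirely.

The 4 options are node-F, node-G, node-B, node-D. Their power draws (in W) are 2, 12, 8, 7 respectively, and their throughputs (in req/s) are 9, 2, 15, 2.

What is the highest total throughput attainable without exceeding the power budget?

This is a 0-1 knapsack instance.
Take node-F, node-B, and node-D: power draw 2 + 8 + 7 = 17 ≤ 18, throughput 9 + 15 + 2 = 26.
No other feasible combination does better.

26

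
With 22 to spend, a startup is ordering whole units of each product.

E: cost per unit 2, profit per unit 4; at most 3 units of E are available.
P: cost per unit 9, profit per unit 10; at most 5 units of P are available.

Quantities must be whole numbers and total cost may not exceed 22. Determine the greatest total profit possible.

28

E has the best ratio (4/2); taking only E gives at most 3×4 = 12 (stopped by the supply cap of 3).
Mixing does better — 2×E and 2×P: cost 22 ≤ 22, profit 2·4 + 2·10 = 28.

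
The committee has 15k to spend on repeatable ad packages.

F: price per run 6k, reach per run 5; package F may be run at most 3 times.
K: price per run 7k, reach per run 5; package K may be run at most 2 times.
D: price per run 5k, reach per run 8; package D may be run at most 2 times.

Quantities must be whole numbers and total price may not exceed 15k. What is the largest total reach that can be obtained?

D has the best ratio (8/5); taking only D gives at most 2×8 = 16 (stopped by the supply cap of 2).
Optimal: 2×D: price 10 ≤ 15, reach 2·8 = 16.

16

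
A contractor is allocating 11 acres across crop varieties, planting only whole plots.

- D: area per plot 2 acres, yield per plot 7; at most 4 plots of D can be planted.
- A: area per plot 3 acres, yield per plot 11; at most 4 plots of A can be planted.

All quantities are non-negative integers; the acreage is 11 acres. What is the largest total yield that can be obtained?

40

This is a bounded integer knapsack.
1×D and 3×A: area 11 ≤ 11, yield 1·7 + 3·11 = 40.
4×D and 1×A: area 11 ≤ 11, yield 4·7 + 1·11 = 39.
Best is 40.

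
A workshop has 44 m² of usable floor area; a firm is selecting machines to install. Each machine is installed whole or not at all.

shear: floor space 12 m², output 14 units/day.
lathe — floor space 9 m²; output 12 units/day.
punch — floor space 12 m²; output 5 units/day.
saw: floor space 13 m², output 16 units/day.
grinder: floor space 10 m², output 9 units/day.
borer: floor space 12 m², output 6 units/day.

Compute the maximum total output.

shear + lathe + saw + grinder: floor space 12 + 9 + 13 + 10 = 44 ≤ 44, output 14 + 12 + 16 + 9 = 51.
shear + lathe + saw: floor space 12 + 9 + 13 = 34 ≤ 44, output 14 + 12 + 16 = 42.
lathe + saw + grinder + borer: floor space 9 + 13 + 10 + 12 = 44 ≤ 44, output 12 + 16 + 9 + 6 = 43.
Best is shear, lathe, saw, and grinder with total output 51.

51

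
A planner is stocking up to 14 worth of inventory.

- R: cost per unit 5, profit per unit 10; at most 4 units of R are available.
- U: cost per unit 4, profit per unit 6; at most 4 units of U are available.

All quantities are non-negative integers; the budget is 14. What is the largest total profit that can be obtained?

R has the best ratio (10/5); taking only R gives at most 2×10 = 20 (stopped by the cost limit).
Mixing does better — 2×R and 1×U: cost 14 ≤ 14, profit 2·10 + 1·6 = 26.

26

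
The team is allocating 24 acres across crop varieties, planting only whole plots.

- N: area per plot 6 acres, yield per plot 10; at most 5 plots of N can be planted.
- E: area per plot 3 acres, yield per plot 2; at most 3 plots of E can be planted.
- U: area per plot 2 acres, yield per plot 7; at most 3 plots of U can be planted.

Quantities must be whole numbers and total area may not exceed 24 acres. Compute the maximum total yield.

U has the best ratio (7/2); taking only U gives at most 3×7 = 21 (stopped by the supply cap of 3).
Mixing does better — 3×N and 3×U: area 24 ≤ 24, yield 3·10 + 3·7 = 51.

51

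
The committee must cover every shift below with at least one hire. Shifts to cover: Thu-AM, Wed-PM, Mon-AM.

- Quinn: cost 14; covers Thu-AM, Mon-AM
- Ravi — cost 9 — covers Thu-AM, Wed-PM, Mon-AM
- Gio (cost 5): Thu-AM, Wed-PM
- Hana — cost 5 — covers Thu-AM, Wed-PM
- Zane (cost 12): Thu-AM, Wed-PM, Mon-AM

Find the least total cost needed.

9

The greedy cost-per-new-shift heuristic would pick Gio and Ravi for 14, but a cheaper cover exists.
Ravi alone covers Thu-AM, Wed-PM, Mon-AM — every shift.
Total cost: 9.
No cover costs less than 9.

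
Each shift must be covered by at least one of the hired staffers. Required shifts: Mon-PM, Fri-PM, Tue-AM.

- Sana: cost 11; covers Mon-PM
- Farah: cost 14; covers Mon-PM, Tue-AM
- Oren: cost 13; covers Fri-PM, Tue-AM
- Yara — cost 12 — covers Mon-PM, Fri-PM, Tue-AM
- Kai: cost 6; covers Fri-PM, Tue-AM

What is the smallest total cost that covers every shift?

This is an integer covering problem.
The greedy cost-per-new-shift heuristic would pick Kai and Sana for 17, but a cheaper cover exists.
Yara alone covers Mon-PM, Fri-PM, Tue-AM — every shift.
Total cost: 12.
No cover costs less than 12.

12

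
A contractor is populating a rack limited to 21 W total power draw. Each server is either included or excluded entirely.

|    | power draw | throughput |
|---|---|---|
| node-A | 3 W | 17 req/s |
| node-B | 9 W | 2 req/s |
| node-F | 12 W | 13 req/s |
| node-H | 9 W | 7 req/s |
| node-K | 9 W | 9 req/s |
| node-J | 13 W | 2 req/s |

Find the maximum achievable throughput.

33

Allowing fractional choices, the relaxed optimum would be about 36.0, but servers are indivisible.
node-A + node-F: power draw 3 + 12 = 15 ≤ 21, throughput 17 + 13 = 30.
node-A + node-H + node-K: power draw 3 + 9 + 9 = 21 ≤ 21, throughput 17 + 7 + 9 = 33.
Best is node-A, node-H, and node-K with total throughput 33.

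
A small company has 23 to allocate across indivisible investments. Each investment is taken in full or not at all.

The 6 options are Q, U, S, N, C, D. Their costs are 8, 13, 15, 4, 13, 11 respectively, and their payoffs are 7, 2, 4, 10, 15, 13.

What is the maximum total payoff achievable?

Allowing fractional choices, the relaxed optimum would be about 32.2, but investments are indivisible.
Q + N + D: cost 8 + 4 + 11 = 23 ≤ 23, payoff 7 + 10 + 13 = 30.
N + D: cost 4 + 11 = 15 ≤ 23, payoff 10 + 13 = 23.
N + C: cost 4 + 13 = 17 ≤ 23, payoff 10 + 15 = 25.
Best is Q, N, and D with total payoff 30.

30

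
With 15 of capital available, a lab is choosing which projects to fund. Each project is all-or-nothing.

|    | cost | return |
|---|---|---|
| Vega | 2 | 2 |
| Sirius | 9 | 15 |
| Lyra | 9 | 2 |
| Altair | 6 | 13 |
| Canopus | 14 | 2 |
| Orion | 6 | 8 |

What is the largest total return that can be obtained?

28

This is an integer program with binary decision variables.
Sirius + Orion: cost 9 + 6 = 15 ≤ 15, return 15 + 8 = 23.
Sirius + Altair: cost 9 + 6 = 15 ≤ 15, return 15 + 13 = 28.
Vega + Altair + Orion: cost 2 + 6 + 6 = 14 ≤ 15, return 2 + 13 + 8 = 23.
Best is Sirius and Altair with total return 28.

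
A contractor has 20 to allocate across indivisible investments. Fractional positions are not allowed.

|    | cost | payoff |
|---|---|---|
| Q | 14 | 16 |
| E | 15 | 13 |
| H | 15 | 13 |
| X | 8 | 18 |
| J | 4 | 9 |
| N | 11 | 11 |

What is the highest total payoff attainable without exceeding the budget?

29

X + N: cost 8 + 11 = 19 ≤ 20, payoff 18 + 11 = 29.
X + J: cost 8 + 4 = 12 ≤ 20, payoff 18 + 9 = 27.
Best is X and N with total payoff 29.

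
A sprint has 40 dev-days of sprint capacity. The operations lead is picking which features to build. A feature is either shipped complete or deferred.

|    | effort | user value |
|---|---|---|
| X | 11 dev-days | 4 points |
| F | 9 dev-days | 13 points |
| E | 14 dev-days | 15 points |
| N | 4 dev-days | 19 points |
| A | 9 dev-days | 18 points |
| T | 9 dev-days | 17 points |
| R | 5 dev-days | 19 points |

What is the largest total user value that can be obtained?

86

Allowing fractional choices, the relaxed optimum would be about 90.3, but features are indivisible.
F + N + A + T + R: effort 9 + 4 + 9 + 9 + 5 = 36 ≤ 40, user value 13 + 19 + 18 + 17 + 19 = 86.
N + A + T + R: effort 4 + 9 + 9 + 5 = 27 ≤ 40, user value 19 + 18 + 17 + 19 = 73.
X + N + A + T + R: effort 11 + 4 + 9 + 9 + 5 = 38 ≤ 40, user value 4 + 19 + 18 + 17 + 19 = 77.
Best is F, N, A, T, and R with total user value 86.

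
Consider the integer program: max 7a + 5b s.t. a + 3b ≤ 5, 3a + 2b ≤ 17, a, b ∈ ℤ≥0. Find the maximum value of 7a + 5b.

35

(a,b)=(5,0): 1·5+3·0=5≤5, 3·5+2·0=15≤17, objective 35.
(a,b)=(4,0): 1·4+3·0=4≤5, 3·4+2·0=12≤17, objective 28.
The best lattice point is (5,0), giving 35.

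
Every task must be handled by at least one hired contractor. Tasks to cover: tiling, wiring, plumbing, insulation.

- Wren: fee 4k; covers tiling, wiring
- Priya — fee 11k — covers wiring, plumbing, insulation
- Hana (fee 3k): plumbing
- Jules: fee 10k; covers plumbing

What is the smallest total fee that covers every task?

15

This is an integer covering problem.
The greedy cost-per-new-task heuristic would pick Wren, Hana, and Priya for 18, but a cheaper cover exists.
Choose Wren and Priya: together they cover tiling, wiring, plumbing, insulation — every task.
Total fee: 4 + 11 = 15.
No cover costs less than 15.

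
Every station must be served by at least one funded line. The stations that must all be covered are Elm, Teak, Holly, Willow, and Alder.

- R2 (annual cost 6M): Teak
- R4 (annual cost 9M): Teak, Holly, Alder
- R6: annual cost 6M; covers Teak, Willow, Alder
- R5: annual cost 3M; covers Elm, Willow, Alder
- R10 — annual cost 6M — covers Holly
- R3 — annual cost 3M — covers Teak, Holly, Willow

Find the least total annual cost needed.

Choose R5 and R3: together they cover Elm, Teak, Holly, Willow, Alder — every station.
Total annual cost: 3 + 3 = 6.

6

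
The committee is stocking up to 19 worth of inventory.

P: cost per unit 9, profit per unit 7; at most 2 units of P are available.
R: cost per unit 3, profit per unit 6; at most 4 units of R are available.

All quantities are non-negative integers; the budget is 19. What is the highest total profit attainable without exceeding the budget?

25

This is a bounded integer knapsack.
Take 1×P and 3×R: cost 18 ≤ 19, profit 1·7 + 3·6 = 25.
No other integer combination yields more.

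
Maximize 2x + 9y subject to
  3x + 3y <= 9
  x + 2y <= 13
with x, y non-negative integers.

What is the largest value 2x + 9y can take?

(x,y)=(0,3) is feasible, giving 27.
(x,y)=(1,2) is feasible, giving 20.
(x,y)=(0,2) is feasible, giving 18.
No feasible integer point exceeds 27.

27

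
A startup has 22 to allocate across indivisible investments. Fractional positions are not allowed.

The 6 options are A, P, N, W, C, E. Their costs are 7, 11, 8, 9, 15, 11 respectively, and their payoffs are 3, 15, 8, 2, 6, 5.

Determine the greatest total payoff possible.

This is an integer program with binary decision variables.
A + P: cost 7 + 11 = 18 ≤ 22, payoff 3 + 15 = 18.
P + E: cost 11 + 11 = 22 ≤ 22, payoff 15 + 5 = 20.
P + N: cost 11 + 8 = 19 ≤ 22, payoff 15 + 8 = 23.
Best is P and N with total payoff 23.

23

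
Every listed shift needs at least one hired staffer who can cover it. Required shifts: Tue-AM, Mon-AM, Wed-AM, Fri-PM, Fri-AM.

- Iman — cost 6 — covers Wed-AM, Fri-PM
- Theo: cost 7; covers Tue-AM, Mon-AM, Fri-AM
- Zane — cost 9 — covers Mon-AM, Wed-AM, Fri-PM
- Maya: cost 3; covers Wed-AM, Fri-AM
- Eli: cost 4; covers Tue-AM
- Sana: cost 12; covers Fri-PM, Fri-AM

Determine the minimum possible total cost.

13

This is an integer covering problem.
The greedy cost-per-new-shift heuristic would pick Maya, Theo, and Iman for 16, but a cheaper cover exists.
Choose Iman and Theo: together they cover Tue-AM, Mon-AM, Wed-AM, Fri-PM, Fri-AM — every shift.
Total cost: 6 + 7 = 13.
No cover costs less than 13.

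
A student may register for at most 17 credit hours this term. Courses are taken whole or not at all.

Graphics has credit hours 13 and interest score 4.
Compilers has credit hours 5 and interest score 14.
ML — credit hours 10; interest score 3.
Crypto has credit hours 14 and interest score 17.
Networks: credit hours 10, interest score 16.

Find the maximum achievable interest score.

Take Compilers and Networks: credit hours 5 + 10 = 15 ≤ 17, interest score 14 + 16 = 30.
No other feasible combination does better.

30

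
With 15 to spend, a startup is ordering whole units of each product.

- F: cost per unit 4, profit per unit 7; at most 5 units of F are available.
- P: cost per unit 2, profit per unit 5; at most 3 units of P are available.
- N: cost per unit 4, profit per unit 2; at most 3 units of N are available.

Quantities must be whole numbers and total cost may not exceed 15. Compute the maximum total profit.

29

P has the best ratio (5/2); taking only P gives at most 3×5 = 15 (stopped by the supply cap of 3).
Mixing does better — 2×F and 3×P: cost 14 ≤ 15, profit 2·7 + 3·5 = 29.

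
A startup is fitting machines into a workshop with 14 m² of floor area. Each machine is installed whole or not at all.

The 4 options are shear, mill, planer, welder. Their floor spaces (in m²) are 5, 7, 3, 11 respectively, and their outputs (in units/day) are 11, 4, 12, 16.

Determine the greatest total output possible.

28

Take planer and welder: floor space 3 + 11 = 14 ≤ 14, output 12 + 16 = 28.
No other feasible combination does better.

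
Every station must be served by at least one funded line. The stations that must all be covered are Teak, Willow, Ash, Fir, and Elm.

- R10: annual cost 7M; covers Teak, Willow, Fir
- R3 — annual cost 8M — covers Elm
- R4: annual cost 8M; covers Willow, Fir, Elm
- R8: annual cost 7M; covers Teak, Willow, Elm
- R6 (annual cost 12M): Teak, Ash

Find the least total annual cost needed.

The greedy cost-per-new-station heuristic would pick R10, R8, and R6 for 26, but a cheaper cover exists.
Choose R4 and R6: together they cover Teak, Willow, Ash, Fir, Elm — every station.
Total annual cost: 8 + 12 = 20.
No cover costs less than 20.

20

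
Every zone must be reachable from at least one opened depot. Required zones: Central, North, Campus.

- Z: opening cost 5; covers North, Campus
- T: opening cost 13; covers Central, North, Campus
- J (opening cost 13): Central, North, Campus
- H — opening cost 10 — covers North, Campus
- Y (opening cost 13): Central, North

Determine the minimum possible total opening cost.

The greedy cost-per-new-zone heuristic would pick Z and T for 18, but a cheaper cover exists.
T alone covers Central, North, Campus — every zone.
Total opening cost: 13.
No cover costs less than 13.

13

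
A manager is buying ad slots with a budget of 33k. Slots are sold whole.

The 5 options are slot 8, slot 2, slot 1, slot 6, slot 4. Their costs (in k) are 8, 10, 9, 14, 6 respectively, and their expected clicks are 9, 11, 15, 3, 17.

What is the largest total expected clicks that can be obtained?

slot 8 + slot 2 + slot 1 + slot 4: cost 8 + 10 + 9 + 6 = 33 ≤ 33, expected clicks 9 + 11 + 15 + 17 = 52.
slot 2 + slot 1 + slot 4: cost 10 + 9 + 6 = 25 ≤ 33, expected clicks 11 + 15 + 17 = 43.
Best is slot 8, slot 2, slot 1, and slot 4 with total expected clicks 52.

52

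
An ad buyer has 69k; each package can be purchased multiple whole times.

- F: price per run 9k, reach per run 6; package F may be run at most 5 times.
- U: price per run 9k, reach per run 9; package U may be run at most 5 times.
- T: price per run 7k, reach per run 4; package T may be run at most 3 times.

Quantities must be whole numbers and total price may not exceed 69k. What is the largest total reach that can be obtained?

59

U has the best ratio (9/9); taking only U gives at most 5×9 = 45 (stopped by the supply cap of 5).
Mixing does better — 1×F, 5×U, and 2×T: price 68 ≤ 69, reach 1·6 + 5·9 + 2·4 = 59.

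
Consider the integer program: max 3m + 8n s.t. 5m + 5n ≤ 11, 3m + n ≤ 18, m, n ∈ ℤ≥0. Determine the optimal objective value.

16

(m,n)=(0,2) is feasible, giving 16.
(m,n)=(1,1) is feasible, giving 11.
(m,n)=(0,1) is feasible, giving 8.
No feasible integer point exceeds 16.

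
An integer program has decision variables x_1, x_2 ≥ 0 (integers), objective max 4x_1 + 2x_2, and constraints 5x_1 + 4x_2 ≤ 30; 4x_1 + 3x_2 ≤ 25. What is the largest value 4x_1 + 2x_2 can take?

(x_1,x_2)=(6,0) is feasible, giving 24.
(x_1,x_2)=(5,1) is feasible, giving 22.
(x_1,x_2)=(5,0) is feasible, giving 20.
The best lattice point is (6,0), giving 24.

24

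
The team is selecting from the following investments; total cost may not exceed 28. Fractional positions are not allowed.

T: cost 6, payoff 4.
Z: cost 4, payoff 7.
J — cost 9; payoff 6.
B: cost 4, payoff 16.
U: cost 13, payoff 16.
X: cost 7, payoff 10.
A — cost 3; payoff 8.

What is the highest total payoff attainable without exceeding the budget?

50

This is a 0-1 knapsack instance.
Allowing fractional choices, the relaxed optimum would be about 53.3, but investments are indivisible.
Z + B + U + X: cost 4 + 4 + 13 + 7 = 28 ≤ 28, payoff 7 + 16 + 16 + 10 = 49.
Z + B + U + A: cost 4 + 4 + 13 + 3 = 24 ≤ 28, payoff 7 + 16 + 16 + 8 = 47.
B + U + X + A: cost 4 + 13 + 7 + 3 = 27 ≤ 28, payoff 16 + 16 + 10 + 8 = 50.
Best is B, U, X, and A with total payoff 50.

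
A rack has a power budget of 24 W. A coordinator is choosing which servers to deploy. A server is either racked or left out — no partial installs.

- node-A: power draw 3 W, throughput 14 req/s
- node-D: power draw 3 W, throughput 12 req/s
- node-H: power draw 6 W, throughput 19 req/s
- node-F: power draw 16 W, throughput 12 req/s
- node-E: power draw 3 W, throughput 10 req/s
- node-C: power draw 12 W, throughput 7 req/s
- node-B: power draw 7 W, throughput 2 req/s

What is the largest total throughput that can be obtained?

57

node-A + node-D + node-H + node-C: power draw 3 + 3 + 6 + 12 = 24 ≤ 24, throughput 14 + 12 + 19 + 7 = 52.
node-A + node-D + node-H + node-E: power draw 3 + 3 + 6 + 3 = 15 ≤ 24, throughput 14 + 12 + 19 + 10 = 55.
node-A + node-D + node-H + node-E + node-B: power draw 3 + 3 + 6 + 3 + 7 = 22 ≤ 24, throughput 14 + 12 + 19 + 10 + 2 = 57.
Best is node-A, node-D, node-H, node-E, and node-B with total throughput 57.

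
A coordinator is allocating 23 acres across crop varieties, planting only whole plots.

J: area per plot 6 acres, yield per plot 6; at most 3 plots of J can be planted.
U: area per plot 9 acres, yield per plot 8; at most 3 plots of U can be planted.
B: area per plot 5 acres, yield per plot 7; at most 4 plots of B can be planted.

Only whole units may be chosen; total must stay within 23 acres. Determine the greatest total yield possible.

28

This is a bounded integer knapsack.
B has the best ratio (7/5); taking only B gives at most 4×7 = 28 (stopped by the area limit).
Optimal: 4×B: area 20 ≤ 23, yield 4·7 = 28.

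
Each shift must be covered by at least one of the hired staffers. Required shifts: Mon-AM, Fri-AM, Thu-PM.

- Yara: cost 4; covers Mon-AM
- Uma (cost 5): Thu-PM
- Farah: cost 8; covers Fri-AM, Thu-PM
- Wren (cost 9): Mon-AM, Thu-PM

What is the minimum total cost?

Choose Yara and Farah: together they cover Mon-AM, Fri-AM, Thu-PM — every shift.
Total cost: 4 + 8 = 12.
No cover costs less than 12.

12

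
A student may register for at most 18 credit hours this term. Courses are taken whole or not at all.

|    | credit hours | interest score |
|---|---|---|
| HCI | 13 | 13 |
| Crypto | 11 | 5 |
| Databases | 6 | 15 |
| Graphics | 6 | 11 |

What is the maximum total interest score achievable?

26

Crypto + Graphics: credit hours 11 + 6 = 17 ≤ 18, interest score 5 + 11 = 16.
Crypto + Databases: credit hours 11 + 6 = 17 ≤ 18, interest score 5 + 15 = 20.
Databases + Graphics: credit hours 6 + 6 = 12 ≤ 18, interest score 15 + 11 = 26.
Best is Databases and Graphics with total interest score 26.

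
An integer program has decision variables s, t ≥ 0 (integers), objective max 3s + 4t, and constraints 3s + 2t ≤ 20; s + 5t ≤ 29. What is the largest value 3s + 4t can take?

(s,t)=(3,5): 3·3+2·5=19≤20, 1·3+5·5=28≤29, objective 29.
(s,t)=(4,4): 3·4+2·4=20≤20, 1·4+5·4=24≤29, objective 28.
Maximum is 29 at (s,t)=(3,5).

29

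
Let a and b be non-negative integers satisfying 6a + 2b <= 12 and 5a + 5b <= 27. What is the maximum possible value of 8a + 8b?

Relaxing integrality, the LP optimum is 43.20 at (a,b) = (0, 5.4), which is not an integer point.
(a,b)=(0,5): 6·0+2·5=10≤12, 5·0+5·5=25≤27, objective 40.
(a,b)=(0,4): 6·0+2·4=8≤12, 5·0+5·4=20≤27, objective 32.
No feasible integer point exceeds 40.

40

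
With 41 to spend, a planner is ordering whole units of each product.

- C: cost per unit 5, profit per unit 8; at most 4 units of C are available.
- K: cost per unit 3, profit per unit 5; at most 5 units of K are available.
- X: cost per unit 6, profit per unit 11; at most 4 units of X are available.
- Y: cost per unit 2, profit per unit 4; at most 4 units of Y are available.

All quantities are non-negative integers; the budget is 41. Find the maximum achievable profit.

75

Y has the best ratio (4/2); taking only Y gives at most 4×4 = 16 (stopped by the supply cap of 4).
Mixing does better — 3×K, 4×X, and 4×Y: cost 41 ≤ 41, profit 3·5 + 4·11 + 4·4 = 75.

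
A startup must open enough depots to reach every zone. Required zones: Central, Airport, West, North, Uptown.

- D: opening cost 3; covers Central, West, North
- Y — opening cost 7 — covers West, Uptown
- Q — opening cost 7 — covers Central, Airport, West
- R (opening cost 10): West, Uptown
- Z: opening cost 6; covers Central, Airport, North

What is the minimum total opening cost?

13

This is a weighted set-cover instance.
The greedy cost-per-new-zone heuristic would pick D, Z, and Y for 16, but a cheaper cover exists.
Choose Y and Z: together they cover Central, Airport, West, North, Uptown — every zone.
Total opening cost: 7 + 6 = 13.
No cover costs less than 13.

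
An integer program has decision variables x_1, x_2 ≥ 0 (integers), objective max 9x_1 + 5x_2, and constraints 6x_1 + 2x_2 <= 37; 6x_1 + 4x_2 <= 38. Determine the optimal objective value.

(x_1,x_2)=(5,2): 6·5+2·2=34≤37, 6·5+4·2=38≤38, objective 55.
(x_1,x_2)=(6,0): 6·6+2·0=36≤37, 6·6+4·0=36≤38, objective 54.
(x_1,x_2)=(4,3): 6·4+2·3=30≤37, 6·4+4·3=36≤38, objective 51.
Maximum is 55 at (x_1,x_2)=(5,2).

55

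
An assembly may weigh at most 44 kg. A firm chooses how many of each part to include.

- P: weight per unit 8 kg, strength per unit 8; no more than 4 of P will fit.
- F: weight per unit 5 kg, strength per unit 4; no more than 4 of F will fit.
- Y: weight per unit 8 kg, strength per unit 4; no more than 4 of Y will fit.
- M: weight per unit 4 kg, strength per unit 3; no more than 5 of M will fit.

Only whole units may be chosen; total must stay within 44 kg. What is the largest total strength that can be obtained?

41

This is a bounded integer knapsack.
P has the best ratio (8/8); taking only P gives at most 4×8 = 32 (stopped by the supply cap of 4).
Mixing does better — 4×P and 3×M: weight 44 ≤ 44, strength 4·8 + 3·3 = 41.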